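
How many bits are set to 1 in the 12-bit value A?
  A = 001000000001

001000000001
1-bits at positions (from bit 0 = LSB): 0, 9
Count = 2

Answer: 2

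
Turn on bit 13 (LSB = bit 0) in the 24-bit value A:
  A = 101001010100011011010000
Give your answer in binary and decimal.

Mask = 1 << 13 = 000000000010000000000000
Bit 13 of A is 0, so OR-ing with the mask flips it to 1.
  101001010100011011010000
| 000000000010000000000000
--------------------------
  101001010110011011010000

Answer: 101001010110011011010000 (10839760)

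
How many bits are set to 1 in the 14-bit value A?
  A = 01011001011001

01011001011001
1-bits at positions (from bit 0 = LSB): 0, 3, 4, 6, 9, 10, 12
Count = 7

Answer: 7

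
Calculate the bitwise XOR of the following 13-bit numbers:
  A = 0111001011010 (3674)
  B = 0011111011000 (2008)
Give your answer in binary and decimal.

Apply ^ to each column (1 where bits differ):
  0111001011010
^ 0011111011000
---------------
  0100110000010

Answer: 0100110000010 (2434)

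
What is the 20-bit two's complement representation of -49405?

1. Binary of +49405:  00001100000011111101
2. Invert bits:     11110011111100000010
3. Add 1:           11110011111100000011

Answer: 11110011111100000011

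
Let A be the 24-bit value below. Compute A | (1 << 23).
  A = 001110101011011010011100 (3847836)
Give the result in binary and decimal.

Mask = 1 << 23 = 100000000000000000000000
Bit 23 of A is 0, so OR-ing with the mask flips it to 1.
  001110101011011010011100
| 100000000000000000000000
--------------------------
  101110101011011010011100

Answer: 101110101011011010011100 (12236444)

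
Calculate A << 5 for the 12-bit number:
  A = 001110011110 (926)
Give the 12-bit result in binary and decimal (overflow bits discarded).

Shift left by 5: drop the top 5 bit(s), append 5 zero(s) on the right.
  001110011110  ->  discard [00111], keep [0011110], append 00000
= 001111000000

Answer: 001111000000 (960)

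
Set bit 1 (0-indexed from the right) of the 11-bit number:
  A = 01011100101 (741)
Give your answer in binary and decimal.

Mask = 1 << 1 = 00000000010
Bit 1 of A is 0, so OR-ing with the mask flips it to 1.
  01011100101
| 00000000010
-------------
  01011100111

Answer: 01011100111 (743)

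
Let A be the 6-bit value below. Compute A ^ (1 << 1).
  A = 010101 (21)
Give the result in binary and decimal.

Mask = 1 << 1 = 000010
Bit 1 of A is 0; XOR with the mask flips it to 1.
  010101
^ 000010
--------
  010111

Answer: 010111 (23)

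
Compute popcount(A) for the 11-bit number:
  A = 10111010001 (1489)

10111010001
1-bits at positions (from bit 0 = LSB): 0, 4, 6, 7, 8, 10
Count = 6

Answer: 6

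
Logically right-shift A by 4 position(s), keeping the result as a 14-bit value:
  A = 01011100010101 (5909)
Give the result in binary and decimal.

Logical shift right by 4: drop the bottom 4 bit(s), prepend 4 zero(s) on the left.
  01011100010101  ->  keep [0101110001], discard [0101], prepend 0000
= 00000101110001

Answer: 00000101110001 (369)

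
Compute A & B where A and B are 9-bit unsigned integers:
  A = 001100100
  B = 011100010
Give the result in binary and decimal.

Apply & to each column (1 only where both bits are 1):
  001100100
& 011100010
-----------
  001100000

Answer: 001100000 (96)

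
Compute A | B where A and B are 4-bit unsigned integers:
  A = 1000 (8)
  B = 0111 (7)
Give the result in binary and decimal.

Apply | to each column (1 where either bit is 1):
  1000
| 0111
------
  1111

Answer: 1111 (15)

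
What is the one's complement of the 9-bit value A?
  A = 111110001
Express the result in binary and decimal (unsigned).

Flip each bit (0->1, 1->0):
  111110001
  000001110

Answer: 000001110 (14)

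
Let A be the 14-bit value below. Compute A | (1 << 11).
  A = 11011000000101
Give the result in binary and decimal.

Mask = 1 << 11 = 00100000000000
Bit 11 of A is 0, so OR-ing with the mask flips it to 1.
  11011000000101
| 00100000000000
----------------
  11111000000101

Answer: 11111000000101 (15877)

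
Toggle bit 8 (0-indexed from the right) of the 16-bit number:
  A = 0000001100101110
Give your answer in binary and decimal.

Mask = 1 << 8 = 0000000100000000
Bit 8 of A is 1; XOR with the mask flips it to 0.
  0000001100101110
^ 0000000100000000
------------------
  0000001000101110

Answer: 0000001000101110 (558)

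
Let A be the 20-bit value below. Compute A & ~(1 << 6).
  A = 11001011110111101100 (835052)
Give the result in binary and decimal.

Mask = ~(1 << 6) = 11111111111110111111
Bit 6 of A is 1, so AND-ing with the mask clears it to 0.
  11001011110111101100
& 11111111111110111111
----------------------
  11001011110110101100

Answer: 11001011110110101100 (834988)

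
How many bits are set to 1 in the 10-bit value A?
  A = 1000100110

1000100110
1-bits at positions (from bit 0 = LSB): 1, 2, 5, 9
Count = 4

Answer: 4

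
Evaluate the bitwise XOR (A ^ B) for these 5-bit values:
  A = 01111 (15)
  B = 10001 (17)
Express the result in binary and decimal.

Apply ^ to each column (1 where bits differ):
  01111
^ 10001
-------
  11110

Answer: 11110 (30)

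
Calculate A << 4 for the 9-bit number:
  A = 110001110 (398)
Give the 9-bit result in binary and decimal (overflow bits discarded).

Shift left by 4: drop the top 4 bit(s), append 4 zero(s) on the right.
  110001110  ->  discard [1100], keep [01110], append 0000
= 011100000

Answer: 011100000 (224)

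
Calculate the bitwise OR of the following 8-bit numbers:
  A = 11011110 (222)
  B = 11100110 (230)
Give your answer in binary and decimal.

Apply | to each column (1 where either bit is 1):
  11011110
| 11100110
----------
  11111110

Answer: 11111110 (254)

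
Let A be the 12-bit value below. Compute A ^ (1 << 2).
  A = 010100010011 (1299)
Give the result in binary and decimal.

Mask = 1 << 2 = 000000000100
Bit 2 of A is 0; XOR with the mask flips it to 1.
  010100010011
^ 000000000100
--------------
  010100010111

Answer: 010100010111 (1303)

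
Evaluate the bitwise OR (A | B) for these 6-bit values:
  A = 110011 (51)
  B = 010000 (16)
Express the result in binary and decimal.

Apply | to each column (1 where either bit is 1):
  110011
| 010000
--------
  110011

Answer: 110011 (51)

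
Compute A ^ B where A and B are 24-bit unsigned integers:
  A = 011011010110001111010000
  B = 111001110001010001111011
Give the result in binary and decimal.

Apply ^ to each column (1 where bits differ):
  011011010110001111010000
^ 111001110001010001111011
--------------------------
  100010100111011110101011

Answer: 100010100111011110101011 (9074603)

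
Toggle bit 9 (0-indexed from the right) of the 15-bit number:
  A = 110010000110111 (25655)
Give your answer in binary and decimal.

Mask = 1 << 9 = 000001000000000
Bit 9 of A is 0; XOR with the mask flips it to 1.
  110010000110111
^ 000001000000000
-----------------
  110011000110111

Answer: 110011000110111 (26167)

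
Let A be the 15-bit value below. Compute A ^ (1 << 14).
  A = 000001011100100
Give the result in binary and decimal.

Mask = 1 << 14 = 100000000000000
Bit 14 of A is 0; XOR with the mask flips it to 1.
  000001011100100
^ 100000000000000
-----------------
  100001011100100

Answer: 100001011100100 (17124)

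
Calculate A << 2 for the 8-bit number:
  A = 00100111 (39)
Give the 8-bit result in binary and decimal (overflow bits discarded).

Shift left by 2: drop the top 2 bit(s), append 2 zero(s) on the right.
  00100111  ->  discard [00], keep [100111], append 00
= 10011100

Answer: 10011100 (156)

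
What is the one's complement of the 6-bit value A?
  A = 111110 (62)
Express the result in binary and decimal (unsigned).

Flip each bit (0->1, 1->0):
  111110
  000001

Answer: 000001 (1)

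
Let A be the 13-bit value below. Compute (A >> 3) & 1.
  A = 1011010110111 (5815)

Bit 3 is the 4th from the right.
  1011010110111
           ^
That bit is 0.

Answer: 0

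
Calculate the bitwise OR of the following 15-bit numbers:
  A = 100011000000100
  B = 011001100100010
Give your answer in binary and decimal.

Apply | to each column (1 where either bit is 1):
  100011000000100
| 011001100100010
-----------------
  111011100100110

Answer: 111011100100110 (30502)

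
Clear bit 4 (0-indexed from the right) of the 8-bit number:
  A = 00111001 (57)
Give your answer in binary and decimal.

Mask = ~(1 << 4) = 11101111
Bit 4 of A is 1, so AND-ing with the mask clears it to 0.
  00111001
& 11101111
----------
  00101001

Answer: 00101001 (41)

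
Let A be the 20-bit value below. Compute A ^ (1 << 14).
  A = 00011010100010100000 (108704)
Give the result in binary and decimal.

Mask = 1 << 14 = 00000100000000000000
Bit 14 of A is 0; XOR with the mask flips it to 1.
  00011010100010100000
^ 00000100000000000000
----------------------
  00011110100010100000

Answer: 00011110100010100000 (125088)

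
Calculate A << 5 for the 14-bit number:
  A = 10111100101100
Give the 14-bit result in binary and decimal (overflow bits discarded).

Shift left by 5: drop the top 5 bit(s), append 5 zero(s) on the right.
  10111100101100  ->  discard [10111], keep [100101100], append 00000
= 10010110000000

Answer: 10010110000000 (9600)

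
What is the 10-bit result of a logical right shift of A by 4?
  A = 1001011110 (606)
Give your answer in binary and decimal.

Logical shift right by 4: drop the bottom 4 bit(s), prepend 4 zero(s) on the left.
  1001011110  ->  keep [100101], discard [1110], prepend 0000
= 0000100101

Answer: 0000100101 (37)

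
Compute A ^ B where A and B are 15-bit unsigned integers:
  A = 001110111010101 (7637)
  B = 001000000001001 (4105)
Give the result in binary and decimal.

Apply ^ to each column (1 where bits differ):
  001110111010101
^ 001000000001001
-----------------
  000110111011100

Answer: 000110111011100 (3548)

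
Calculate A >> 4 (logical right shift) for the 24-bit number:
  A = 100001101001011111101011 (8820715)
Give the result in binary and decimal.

Logical shift right by 4: drop the bottom 4 bit(s), prepend 4 zero(s) on the left.
  100001101001011111101011  ->  keep [10000110100101111110], discard [1011], prepend 0000
= 000010000110100101111110

Answer: 000010000110100101111110 (551294)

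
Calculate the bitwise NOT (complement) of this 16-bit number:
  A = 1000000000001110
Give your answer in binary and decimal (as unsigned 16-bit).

Flip each bit (0->1, 1->0):
  1000000000001110
  0111111111110001

Answer: 0111111111110001 (32753)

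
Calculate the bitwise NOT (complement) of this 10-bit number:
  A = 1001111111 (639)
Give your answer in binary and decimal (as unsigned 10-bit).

Flip each bit (0->1, 1->0):
  1001111111
  0110000000

Answer: 0110000000 (384)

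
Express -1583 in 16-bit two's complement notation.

1. Binary of +1583:  0000011000101111
2. Invert bits:     1111100111010000
3. Add 1:           1111100111010001

Answer: 1111100111010001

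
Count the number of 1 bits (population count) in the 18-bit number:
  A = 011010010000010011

011010010000010011
1-bits at positions (from bit 0 = LSB): 0, 1, 4, 10, 13, 15, 16
Count = 7

Answer: 7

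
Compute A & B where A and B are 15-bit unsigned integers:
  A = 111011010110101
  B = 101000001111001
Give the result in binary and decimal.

Apply & to each column (1 only where both bits are 1):
  111011010110101
& 101000001111001
-----------------
  101000000110001

Answer: 101000000110001 (20529)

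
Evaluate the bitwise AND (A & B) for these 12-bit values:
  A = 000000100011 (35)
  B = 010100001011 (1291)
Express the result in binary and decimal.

Apply & to each column (1 only where both bits are 1):
  000000100011
& 010100001011
--------------
  000000000011

Answer: 000000000011 (3)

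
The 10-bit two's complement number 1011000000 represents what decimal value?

MSB is 1, so the value is negative. Find the magnitude:
1. Invert bits:  0100111111
2. Add 1:        0101000000  = 320
3. Apply sign:   -320

Answer: -320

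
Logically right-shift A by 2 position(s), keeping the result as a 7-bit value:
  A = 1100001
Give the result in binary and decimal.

Logical shift right by 2: drop the bottom 2 bit(s), prepend 2 zero(s) on the left.
  1100001  ->  keep [11000], discard [01], prepend 00
= 0011000

Answer: 0011000 (24)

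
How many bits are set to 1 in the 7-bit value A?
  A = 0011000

0011000
1-bits at positions (from bit 0 = LSB): 3, 4
Count = 2

Answer: 2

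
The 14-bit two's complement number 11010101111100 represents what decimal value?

MSB is 1, so the value is negative. Find the magnitude:
1. Invert bits:  00101010000011
2. Add 1:        00101010000100  = 2692
3. Apply sign:   -2692

Answer: -2692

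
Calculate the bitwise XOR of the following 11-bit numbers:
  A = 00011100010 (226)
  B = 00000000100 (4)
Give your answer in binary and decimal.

Apply ^ to each column (1 where bits differ):
  00011100010
^ 00000000100
-------------
  00011100110

Answer: 00011100110 (230)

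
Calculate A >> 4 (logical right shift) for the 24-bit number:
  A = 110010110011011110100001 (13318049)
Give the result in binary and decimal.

Logical shift right by 4: drop the bottom 4 bit(s), prepend 4 zero(s) on the left.
  110010110011011110100001  ->  keep [11001011001101111010], discard [0001], prepend 0000
= 000011001011001101111010

Answer: 000011001011001101111010 (832378)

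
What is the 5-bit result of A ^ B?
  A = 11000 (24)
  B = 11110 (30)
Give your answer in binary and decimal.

Apply ^ to each column (1 where bits differ):
  11000
^ 11110
-------
  00110

Answer: 00110 (6)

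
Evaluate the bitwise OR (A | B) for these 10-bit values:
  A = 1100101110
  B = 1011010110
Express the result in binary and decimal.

Apply | to each column (1 where either bit is 1):
  1100101110
| 1011010110
------------
  1111111110

Answer: 1111111110 (1022)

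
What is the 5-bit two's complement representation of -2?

1. Binary of +2:  00010
2. Invert bits:     11101
3. Add 1:           11110

Answer: 11110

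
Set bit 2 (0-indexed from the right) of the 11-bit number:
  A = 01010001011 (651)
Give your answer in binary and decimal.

Mask = 1 << 2 = 00000000100
Bit 2 of A is 0, so OR-ing with the mask flips it to 1.
  01010001011
| 00000000100
-------------
  01010001111

Answer: 01010001111 (655)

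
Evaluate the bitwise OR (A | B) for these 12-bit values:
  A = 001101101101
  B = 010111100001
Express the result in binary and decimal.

Apply | to each column (1 where either bit is 1):
  001101101101
| 010111100001
--------------
  011111101101

Answer: 011111101101 (2029)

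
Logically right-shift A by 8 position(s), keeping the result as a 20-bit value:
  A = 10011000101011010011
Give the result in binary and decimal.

Logical shift right by 8: drop the bottom 8 bit(s), prepend 8 zero(s) on the left.
  10011000101011010011  ->  keep [100110001010], discard [11010011], prepend 00000000
= 00000000100110001010

Answer: 00000000100110001010 (2442)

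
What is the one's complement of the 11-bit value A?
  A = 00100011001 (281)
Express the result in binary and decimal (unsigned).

Flip each bit (0->1, 1->0):
  00100011001
  11011100110

Answer: 11011100110 (1766)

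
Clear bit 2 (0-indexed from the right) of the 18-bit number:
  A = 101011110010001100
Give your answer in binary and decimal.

Mask = ~(1 << 2) = 111111111111111011
Bit 2 of A is 1, so AND-ing with the mask clears it to 0.
  101011110010001100
& 111111111111111011
--------------------
  101011110010001000

Answer: 101011110010001000 (179336)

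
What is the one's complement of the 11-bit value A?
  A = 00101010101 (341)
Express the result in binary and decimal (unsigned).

Flip each bit (0->1, 1->0):
  00101010101
  11010101010

Answer: 11010101010 (1706)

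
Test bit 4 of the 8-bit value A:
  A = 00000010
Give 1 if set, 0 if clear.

Bit 4 is the 5th from the right.
  00000010
     ^
That bit is 0.

Answer: 0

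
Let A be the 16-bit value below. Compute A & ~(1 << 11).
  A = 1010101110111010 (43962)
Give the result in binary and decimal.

Mask = ~(1 << 11) = 1111011111111111
Bit 11 of A is 1, so AND-ing with the mask clears it to 0.
  1010101110111010
& 1111011111111111
------------------
  1010001110111010

Answer: 1010001110111010 (41914)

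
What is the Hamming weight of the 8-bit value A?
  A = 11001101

11001101
1-bits at positions (from bit 0 = LSB): 0, 2, 3, 6, 7
Count = 5

Answer: 5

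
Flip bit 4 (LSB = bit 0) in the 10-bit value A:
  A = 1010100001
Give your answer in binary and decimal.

Mask = 1 << 4 = 0000010000
Bit 4 of A is 0; XOR with the mask flips it to 1.
  1010100001
^ 0000010000
------------
  1010110001

Answer: 1010110001 (689)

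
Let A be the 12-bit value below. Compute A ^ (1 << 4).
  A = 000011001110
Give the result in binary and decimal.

Mask = 1 << 4 = 000000010000
Bit 4 of A is 0; XOR with the mask flips it to 1.
  000011001110
^ 000000010000
--------------
  000011011110

Answer: 000011011110 (222)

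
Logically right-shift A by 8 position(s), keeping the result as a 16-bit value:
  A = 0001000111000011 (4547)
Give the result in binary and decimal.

Logical shift right by 8: drop the bottom 8 bit(s), prepend 8 zero(s) on the left.
  0001000111000011  ->  keep [00010001], discard [11000011], prepend 00000000
= 0000000000010001

Answer: 0000000000010001 (17)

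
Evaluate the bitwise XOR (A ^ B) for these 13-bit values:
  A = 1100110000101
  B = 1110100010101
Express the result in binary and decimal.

Apply ^ to each column (1 where bits differ):
  1100110000101
^ 1110100010101
---------------
  0010010010000

Answer: 0010010010000 (1168)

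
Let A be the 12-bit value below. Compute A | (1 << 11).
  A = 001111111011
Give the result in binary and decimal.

Mask = 1 << 11 = 100000000000
Bit 11 of A is 0, so OR-ing with the mask flips it to 1.
  001111111011
| 100000000000
--------------
  101111111011

Answer: 101111111011 (3067)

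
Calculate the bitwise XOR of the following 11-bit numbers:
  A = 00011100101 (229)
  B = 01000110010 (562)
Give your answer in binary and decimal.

Apply ^ to each column (1 where bits differ):
  00011100101
^ 01000110010
-------------
  01011010111

Answer: 01011010111 (727)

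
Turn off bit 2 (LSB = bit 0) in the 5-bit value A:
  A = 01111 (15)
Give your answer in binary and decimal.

Mask = ~(1 << 2) = 11011
Bit 2 of A is 1, so AND-ing with the mask clears it to 0.
  01111
& 11011
-------
  01011

Answer: 01011 (11)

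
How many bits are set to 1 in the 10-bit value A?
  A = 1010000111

1010000111
1-bits at positions (from bit 0 = LSB): 0, 1, 2, 7, 9
Count = 5

Answer: 5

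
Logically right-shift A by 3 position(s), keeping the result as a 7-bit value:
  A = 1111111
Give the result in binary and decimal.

Logical shift right by 3: drop the bottom 3 bit(s), prepend 3 zero(s) on the left.
  1111111  ->  keep [1111], discard [111], prepend 000
= 0001111

Answer: 0001111 (15)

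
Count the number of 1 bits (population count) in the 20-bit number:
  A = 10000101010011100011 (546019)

10000101010011100011
1-bits at positions (from bit 0 = LSB): 0, 1, 5, 6, 7, 10, 12, 14, 19
Count = 9

Answer: 9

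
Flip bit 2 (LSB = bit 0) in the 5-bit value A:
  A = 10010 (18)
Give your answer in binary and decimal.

Mask = 1 << 2 = 00100
Bit 2 of A is 0; XOR with the mask flips it to 1.
  10010
^ 00100
-------
  10110

Answer: 10110 (22)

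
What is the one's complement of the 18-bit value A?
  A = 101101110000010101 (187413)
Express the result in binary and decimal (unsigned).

Flip each bit (0->1, 1->0):
  101101110000010101
  010010001111101010

Answer: 010010001111101010 (74730)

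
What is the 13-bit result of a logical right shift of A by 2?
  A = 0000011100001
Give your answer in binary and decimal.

Logical shift right by 2: drop the bottom 2 bit(s), prepend 2 zero(s) on the left.
  0000011100001  ->  keep [00000111000], discard [01], prepend 00
= 0000000111000

Answer: 0000000111000 (56)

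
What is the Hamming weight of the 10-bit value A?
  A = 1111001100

1111001100
1-bits at positions (from bit 0 = LSB): 2, 3, 6, 7, 8, 9
Count = 6

Answer: 6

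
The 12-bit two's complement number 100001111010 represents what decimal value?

MSB is 1, so the value is negative. Find the magnitude:
1. Invert bits:  011110000101
2. Add 1:        011110000110  = 1926
3. Apply sign:   -1926

Answer: -1926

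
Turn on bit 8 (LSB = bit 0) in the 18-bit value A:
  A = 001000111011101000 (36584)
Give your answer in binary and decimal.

Mask = 1 << 8 = 000000000100000000
Bit 8 of A is 0, so OR-ing with the mask flips it to 1.
  001000111011101000
| 000000000100000000
--------------------
  001000111111101000

Answer: 001000111111101000 (36840)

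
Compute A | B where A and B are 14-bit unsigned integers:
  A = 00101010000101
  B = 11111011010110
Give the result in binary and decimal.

Apply | to each column (1 where either bit is 1):
  00101010000101
| 11111011010110
----------------
  11111011010111

Answer: 11111011010111 (16087)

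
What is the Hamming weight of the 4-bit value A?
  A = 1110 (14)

1110
1-bits at positions (from bit 0 = LSB): 1, 2, 3
Count = 3

Answer: 3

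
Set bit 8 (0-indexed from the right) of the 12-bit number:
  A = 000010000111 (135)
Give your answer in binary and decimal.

Mask = 1 << 8 = 000100000000
Bit 8 of A is 0, so OR-ing with the mask flips it to 1.
  000010000111
| 000100000000
--------------
  000110000111

Answer: 000110000111 (391)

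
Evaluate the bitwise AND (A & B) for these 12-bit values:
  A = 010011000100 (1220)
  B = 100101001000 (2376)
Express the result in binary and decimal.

Apply & to each column (1 only where both bits are 1):
  010011000100
& 100101001000
--------------
  000001000000

Answer: 000001000000 (64)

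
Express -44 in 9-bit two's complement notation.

1. Binary of +44:  000101100
2. Invert bits:     111010011
3. Add 1:           111010100

Answer: 111010100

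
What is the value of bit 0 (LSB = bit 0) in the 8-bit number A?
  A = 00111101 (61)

Bit 0 is the 1st from the right.
  00111101
         ^
That bit is 1.

Answer: 1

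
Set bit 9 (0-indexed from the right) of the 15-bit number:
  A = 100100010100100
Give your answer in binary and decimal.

Mask = 1 << 9 = 000001000000000
Bit 9 of A is 0, so OR-ing with the mask flips it to 1.
  100100010100100
| 000001000000000
-----------------
  100101010100100

Answer: 100101010100100 (19108)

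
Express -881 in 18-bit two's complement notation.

1. Binary of +881:  000000001101110001
2. Invert bits:     111111110010001110
3. Add 1:           111111110010001111

Answer: 111111110010001111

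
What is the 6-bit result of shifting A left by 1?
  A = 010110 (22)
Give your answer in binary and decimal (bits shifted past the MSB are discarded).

Shift left by 1: drop the top 1 bit(s), append 1 zero(s) on the right.
  010110  ->  discard [0], keep [10110], append 0
= 101100

Answer: 101100 (44)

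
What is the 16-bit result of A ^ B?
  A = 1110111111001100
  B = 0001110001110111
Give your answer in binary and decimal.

Apply ^ to each column (1 where bits differ):
  1110111111001100
^ 0001110001110111
------------------
  1111001110111011

Answer: 1111001110111011 (62395)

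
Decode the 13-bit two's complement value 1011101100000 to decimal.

MSB is 1, so the value is negative. Find the magnitude:
1. Invert bits:  0100010011111
2. Add 1:        0100010100000  = 2208
3. Apply sign:   -2208

Answer: -2208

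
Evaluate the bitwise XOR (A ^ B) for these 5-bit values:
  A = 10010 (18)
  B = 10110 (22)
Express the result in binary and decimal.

Apply ^ to each column (1 where bits differ):
  10010
^ 10110
-------
  00100

Answer: 00100 (4)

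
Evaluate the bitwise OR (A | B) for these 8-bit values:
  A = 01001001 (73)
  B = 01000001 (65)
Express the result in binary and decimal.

Apply | to each column (1 where either bit is 1):
  01001001
| 01000001
----------
  01001001

Answer: 01001001 (73)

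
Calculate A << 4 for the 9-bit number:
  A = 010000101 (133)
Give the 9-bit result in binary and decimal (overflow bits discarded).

Shift left by 4: drop the top 4 bit(s), append 4 zero(s) on the right.
  010000101  ->  discard [0100], keep [00101], append 0000
= 001010000

Answer: 001010000 (80)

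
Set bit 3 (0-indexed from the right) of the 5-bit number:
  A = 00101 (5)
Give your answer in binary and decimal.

Mask = 1 << 3 = 01000
Bit 3 of A is 0, so OR-ing with the mask flips it to 1.
  00101
| 01000
-------
  01101

Answer: 01101 (13)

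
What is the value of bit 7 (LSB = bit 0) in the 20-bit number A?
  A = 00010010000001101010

Bit 7 is the 8th from the right.
  00010010000001101010
              ^
That bit is 0.

Answer: 0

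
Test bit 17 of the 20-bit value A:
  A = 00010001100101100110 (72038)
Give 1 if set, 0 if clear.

Bit 17 is the 18th from the right.
  00010001100101100110
    ^
That bit is 0.

Answer: 0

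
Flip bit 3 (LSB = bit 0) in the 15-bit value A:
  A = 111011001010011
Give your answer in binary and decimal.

Mask = 1 << 3 = 000000000001000
Bit 3 of A is 0; XOR with the mask flips it to 1.
  111011001010011
^ 000000000001000
-----------------
  111011001011011

Answer: 111011001011011 (30299)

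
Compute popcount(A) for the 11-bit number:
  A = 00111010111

00111010111
1-bits at positions (from bit 0 = LSB): 0, 1, 2, 4, 6, 7, 8
Count = 7

Answer: 7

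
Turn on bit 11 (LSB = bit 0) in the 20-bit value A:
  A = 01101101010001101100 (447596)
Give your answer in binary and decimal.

Mask = 1 << 11 = 00000000100000000000
Bit 11 of A is 0, so OR-ing with the mask flips it to 1.
  01101101010001101100
| 00000000100000000000
----------------------
  01101101110001101100

Answer: 01101101110001101100 (449644)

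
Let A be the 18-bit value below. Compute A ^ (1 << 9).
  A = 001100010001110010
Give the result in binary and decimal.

Mask = 1 << 9 = 000000001000000000
Bit 9 of A is 0; XOR with the mask flips it to 1.
  001100010001110010
^ 000000001000000000
--------------------
  001100011001110010

Answer: 001100011001110010 (50802)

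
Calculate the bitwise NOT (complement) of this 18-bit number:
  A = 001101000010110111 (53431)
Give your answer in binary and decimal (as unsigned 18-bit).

Flip each bit (0->1, 1->0):
  001101000010110111
  110010111101001000

Answer: 110010111101001000 (208712)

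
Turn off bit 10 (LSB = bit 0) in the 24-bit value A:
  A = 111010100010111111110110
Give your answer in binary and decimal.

Mask = ~(1 << 10) = 111111111111101111111111
Bit 10 of A is 1, so AND-ing with the mask clears it to 0.
  111010100010111111110110
& 111111111111101111111111
--------------------------
  111010100010101111110110

Answer: 111010100010101111110110 (15346678)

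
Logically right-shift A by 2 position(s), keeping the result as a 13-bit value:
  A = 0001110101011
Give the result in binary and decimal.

Logical shift right by 2: drop the bottom 2 bit(s), prepend 2 zero(s) on the left.
  0001110101011  ->  keep [00011101010], discard [11], prepend 00
= 0000011101010

Answer: 0000011101010 (234)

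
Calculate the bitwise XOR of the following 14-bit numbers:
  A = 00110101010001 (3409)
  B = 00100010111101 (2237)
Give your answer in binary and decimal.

Apply ^ to each column (1 where bits differ):
  00110101010001
^ 00100010111101
----------------
  00010111101100

Answer: 00010111101100 (1516)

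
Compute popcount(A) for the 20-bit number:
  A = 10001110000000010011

10001110000000010011
1-bits at positions (from bit 0 = LSB): 0, 1, 4, 13, 14, 15, 19
Count = 7

Answer: 7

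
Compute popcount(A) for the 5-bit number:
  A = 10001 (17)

10001
1-bits at positions (from bit 0 = LSB): 0, 4
Count = 2

Answer: 2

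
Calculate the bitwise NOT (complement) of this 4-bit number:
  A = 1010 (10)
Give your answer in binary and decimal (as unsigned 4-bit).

Flip each bit (0->1, 1->0):
  1010
  0101

Answer: 0101 (5)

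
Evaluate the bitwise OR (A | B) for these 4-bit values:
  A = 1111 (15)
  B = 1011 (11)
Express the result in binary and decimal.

Apply | to each column (1 where either bit is 1):
  1111
| 1011
------
  1111

Answer: 1111 (15)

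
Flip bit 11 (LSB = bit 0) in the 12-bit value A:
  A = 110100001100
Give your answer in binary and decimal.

Mask = 1 << 11 = 100000000000
Bit 11 of A is 1; XOR with the mask flips it to 0.
  110100001100
^ 100000000000
--------------
  010100001100

Answer: 010100001100 (1292)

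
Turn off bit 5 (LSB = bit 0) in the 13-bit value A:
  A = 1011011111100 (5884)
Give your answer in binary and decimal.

Mask = ~(1 << 5) = 1111111011111
Bit 5 of A is 1, so AND-ing with the mask clears it to 0.
  1011011111100
& 1111111011111
---------------
  1011011011100

Answer: 1011011011100 (5852)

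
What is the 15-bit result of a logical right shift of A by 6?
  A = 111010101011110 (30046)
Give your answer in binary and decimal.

Logical shift right by 6: drop the bottom 6 bit(s), prepend 6 zero(s) on the left.
  111010101011110  ->  keep [111010101], discard [011110], prepend 000000
= 000000111010101

Answer: 000000111010101 (469)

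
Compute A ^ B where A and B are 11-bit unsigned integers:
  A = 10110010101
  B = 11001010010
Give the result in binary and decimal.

Apply ^ to each column (1 where bits differ):
  10110010101
^ 11001010010
-------------
  01111000111

Answer: 01111000111 (967)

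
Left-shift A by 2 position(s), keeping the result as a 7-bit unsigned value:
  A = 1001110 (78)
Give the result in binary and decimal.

Shift left by 2: drop the top 2 bit(s), append 2 zero(s) on the right.
  1001110  ->  discard [10], keep [01110], append 00
= 0111000

Answer: 0111000 (56)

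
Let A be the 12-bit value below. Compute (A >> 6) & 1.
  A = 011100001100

Bit 6 is the 7th from the right.
  011100001100
       ^
That bit is 0.

Answer: 0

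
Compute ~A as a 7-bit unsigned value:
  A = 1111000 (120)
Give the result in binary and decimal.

Flip each bit (0->1, 1->0):
  1111000
  0000111

Answer: 0000111 (7)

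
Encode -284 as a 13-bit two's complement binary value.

1. Binary of +284:  0000100011100
2. Invert bits:     1111011100011
3. Add 1:           1111011100100

Answer: 1111011100100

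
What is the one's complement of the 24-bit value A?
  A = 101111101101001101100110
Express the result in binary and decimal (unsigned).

Flip each bit (0->1, 1->0):
  101111101101001101100110
  010000010010110010011001

Answer: 010000010010110010011001 (4271257)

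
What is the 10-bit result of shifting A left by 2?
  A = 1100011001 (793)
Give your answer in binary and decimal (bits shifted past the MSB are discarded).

Shift left by 2: drop the top 2 bit(s), append 2 zero(s) on the right.
  1100011001  ->  discard [11], keep [00011001], append 00
= 0001100100

Answer: 0001100100 (100)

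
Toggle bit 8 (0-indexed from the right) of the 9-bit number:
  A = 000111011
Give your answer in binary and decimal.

Mask = 1 << 8 = 100000000
Bit 8 of A is 0; XOR with the mask flips it to 1.
  000111011
^ 100000000
-----------
  100111011

Answer: 100111011 (315)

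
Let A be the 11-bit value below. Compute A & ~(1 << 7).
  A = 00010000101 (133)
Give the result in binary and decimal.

Mask = ~(1 << 7) = 11101111111
Bit 7 of A is 1, so AND-ing with the mask clears it to 0.
  00010000101
& 11101111111
-------------
  00000000101

Answer: 00000000101 (5)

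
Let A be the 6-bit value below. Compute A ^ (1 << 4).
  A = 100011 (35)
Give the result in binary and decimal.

Mask = 1 << 4 = 010000
Bit 4 of A is 0; XOR with the mask flips it to 1.
  100011
^ 010000
--------
  110011

Answer: 110011 (51)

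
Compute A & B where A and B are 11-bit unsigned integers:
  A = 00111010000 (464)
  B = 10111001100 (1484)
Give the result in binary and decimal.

Apply & to each column (1 only where both bits are 1):
  00111010000
& 10111001100
-------------
  00111000000

Answer: 00111000000 (448)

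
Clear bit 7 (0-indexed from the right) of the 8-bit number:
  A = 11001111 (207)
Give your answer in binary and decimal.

Mask = ~(1 << 7) = 01111111
Bit 7 of A is 1, so AND-ing with the mask clears it to 0.
  11001111
& 01111111
----------
  01001111

Answer: 01001111 (79)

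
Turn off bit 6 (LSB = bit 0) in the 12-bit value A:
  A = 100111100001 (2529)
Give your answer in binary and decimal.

Mask = ~(1 << 6) = 111110111111
Bit 6 of A is 1, so AND-ing with the mask clears it to 0.
  100111100001
& 111110111111
--------------
  100110100001

Answer: 100110100001 (2465)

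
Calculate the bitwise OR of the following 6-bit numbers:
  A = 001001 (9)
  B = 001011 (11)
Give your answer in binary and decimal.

Apply | to each column (1 where either bit is 1):
  001001
| 001011
--------
  001011

Answer: 001011 (11)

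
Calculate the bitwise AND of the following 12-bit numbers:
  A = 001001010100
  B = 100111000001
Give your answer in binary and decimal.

Apply & to each column (1 only where both bits are 1):
  001001010100
& 100111000001
--------------
  000001000000

Answer: 000001000000 (64)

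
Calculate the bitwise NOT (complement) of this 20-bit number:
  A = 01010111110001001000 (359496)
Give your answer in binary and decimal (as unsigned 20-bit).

Flip each bit (0->1, 1->0):
  01010111110001001000
  10101000001110110111

Answer: 10101000001110110111 (689079)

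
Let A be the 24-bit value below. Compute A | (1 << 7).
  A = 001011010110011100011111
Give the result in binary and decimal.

Mask = 1 << 7 = 000000000000000010000000
Bit 7 of A is 0, so OR-ing with the mask flips it to 1.
  001011010110011100011111
| 000000000000000010000000
--------------------------
  001011010110011110011111

Answer: 001011010110011110011111 (2975647)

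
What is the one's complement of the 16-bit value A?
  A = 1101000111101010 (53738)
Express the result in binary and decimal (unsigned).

Flip each bit (0->1, 1->0):
  1101000111101010
  0010111000010101

Answer: 0010111000010101 (11797)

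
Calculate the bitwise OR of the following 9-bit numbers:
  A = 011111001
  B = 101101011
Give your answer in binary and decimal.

Apply | to each column (1 where either bit is 1):
  011111001
| 101101011
-----------
  111111011

Answer: 111111011 (507)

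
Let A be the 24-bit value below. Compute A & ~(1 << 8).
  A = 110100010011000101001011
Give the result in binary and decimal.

Mask = ~(1 << 8) = 111111111111111011111111
Bit 8 of A is 1, so AND-ing with the mask clears it to 0.
  110100010011000101001011
& 111111111111111011111111
--------------------------
  110100010011000001001011

Answer: 110100010011000001001011 (13709387)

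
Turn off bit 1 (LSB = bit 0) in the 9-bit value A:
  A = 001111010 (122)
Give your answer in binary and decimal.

Mask = ~(1 << 1) = 111111101
Bit 1 of A is 1, so AND-ing with the mask clears it to 0.
  001111010
& 111111101
-----------
  001111000

Answer: 001111000 (120)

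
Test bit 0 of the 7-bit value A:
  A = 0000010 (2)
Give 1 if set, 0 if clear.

Bit 0 is the 1st from the right.
  0000010
        ^
That bit is 0.

Answer: 0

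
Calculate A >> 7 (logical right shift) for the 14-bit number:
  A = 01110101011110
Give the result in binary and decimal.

Logical shift right by 7: drop the bottom 7 bit(s), prepend 7 zero(s) on the left.
  01110101011110  ->  keep [0111010], discard [1011110], prepend 0000000
= 00000000111010

Answer: 00000000111010 (58)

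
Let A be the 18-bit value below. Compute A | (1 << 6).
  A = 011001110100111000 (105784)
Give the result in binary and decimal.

Mask = 1 << 6 = 000000000001000000
Bit 6 of A is 0, so OR-ing with the mask flips it to 1.
  011001110100111000
| 000000000001000000
--------------------
  011001110101111000

Answer: 011001110101111000 (105848)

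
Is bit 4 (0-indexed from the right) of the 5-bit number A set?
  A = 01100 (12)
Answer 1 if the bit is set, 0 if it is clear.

Bit 4 is the 5th from the right.
  01100
  ^
That bit is 0.

Answer: 0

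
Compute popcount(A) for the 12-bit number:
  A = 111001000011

111001000011
1-bits at positions (from bit 0 = LSB): 0, 1, 6, 9, 10, 11
Count = 6

Answer: 6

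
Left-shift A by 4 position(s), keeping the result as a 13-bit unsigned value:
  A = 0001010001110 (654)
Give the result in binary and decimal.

Shift left by 4: drop the top 4 bit(s), append 4 zero(s) on the right.
  0001010001110  ->  discard [0001], keep [010001110], append 0000
= 0100011100000

Answer: 0100011100000 (2272)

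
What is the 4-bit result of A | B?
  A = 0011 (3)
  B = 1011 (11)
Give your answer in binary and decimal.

Apply | to each column (1 where either bit is 1):
  0011
| 1011
------
  1011

Answer: 1011 (11)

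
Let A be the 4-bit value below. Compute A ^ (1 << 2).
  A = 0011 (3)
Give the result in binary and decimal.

Mask = 1 << 2 = 0100
Bit 2 of A is 0; XOR with the mask flips it to 1.
  0011
^ 0100
------
  0111

Answer: 0111 (7)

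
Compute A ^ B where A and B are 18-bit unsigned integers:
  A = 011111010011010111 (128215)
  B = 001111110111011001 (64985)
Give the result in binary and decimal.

Apply ^ to each column (1 where bits differ):
  011111010011010111
^ 001111110111011001
--------------------
  010000100100001110

Answer: 010000100100001110 (67854)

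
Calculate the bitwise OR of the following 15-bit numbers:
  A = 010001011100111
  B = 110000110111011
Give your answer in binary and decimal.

Apply | to each column (1 where either bit is 1):
  010001011100111
| 110000110111011
-----------------
  110001111111111

Answer: 110001111111111 (25599)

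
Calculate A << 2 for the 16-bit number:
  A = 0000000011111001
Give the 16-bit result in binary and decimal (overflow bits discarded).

Shift left by 2: drop the top 2 bit(s), append 2 zero(s) on the right.
  0000000011111001  ->  discard [00], keep [00000011111001], append 00
= 0000001111100100

Answer: 0000001111100100 (996)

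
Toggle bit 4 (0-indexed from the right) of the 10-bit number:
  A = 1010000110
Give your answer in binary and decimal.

Mask = 1 << 4 = 0000010000
Bit 4 of A is 0; XOR with the mask flips it to 1.
  1010000110
^ 0000010000
------------
  1010010110

Answer: 1010010110 (662)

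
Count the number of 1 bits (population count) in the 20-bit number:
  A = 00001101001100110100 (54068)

00001101001100110100
1-bits at positions (from bit 0 = LSB): 2, 4, 5, 8, 9, 12, 14, 15
Count = 8

Answer: 8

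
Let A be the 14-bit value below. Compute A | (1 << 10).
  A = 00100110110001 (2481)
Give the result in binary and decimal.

Mask = 1 << 10 = 00010000000000
Bit 10 of A is 0, so OR-ing with the mask flips it to 1.
  00100110110001
| 00010000000000
----------------
  00110110110001

Answer: 00110110110001 (3505)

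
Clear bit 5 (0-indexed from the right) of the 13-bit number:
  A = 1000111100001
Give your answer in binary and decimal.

Mask = ~(1 << 5) = 1111111011111
Bit 5 of A is 1, so AND-ing with the mask clears it to 0.
  1000111100001
& 1111111011111
---------------
  1000111000001

Answer: 1000111000001 (4545)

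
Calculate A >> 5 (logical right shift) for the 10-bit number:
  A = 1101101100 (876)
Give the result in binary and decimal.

Logical shift right by 5: drop the bottom 5 bit(s), prepend 5 zero(s) on the left.
  1101101100  ->  keep [11011], discard [01100], prepend 00000
= 0000011011

Answer: 0000011011 (27)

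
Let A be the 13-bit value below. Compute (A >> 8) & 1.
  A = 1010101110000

Bit 8 is the 9th from the right.
  1010101110000
      ^
That bit is 1.

Answer: 1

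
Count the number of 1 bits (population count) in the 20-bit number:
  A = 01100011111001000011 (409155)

01100011111001000011
1-bits at positions (from bit 0 = LSB): 0, 1, 6, 9, 10, 11, 12, 13, 17, 18
Count = 10

Answer: 10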